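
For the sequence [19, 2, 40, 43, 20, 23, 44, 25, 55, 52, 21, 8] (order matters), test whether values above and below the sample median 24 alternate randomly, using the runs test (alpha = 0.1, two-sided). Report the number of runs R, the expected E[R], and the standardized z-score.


Step 1: Compute median = 24; label A = above, B = below.
Labels in order: BBAABBAAAABB  (n_A = 6, n_B = 6)
Step 2: Count runs R = 5.
Step 3: Under H0 (random ordering), E[R] = 2*n_A*n_B/(n_A+n_B) + 1 = 2*6*6/12 + 1 = 7.0000.
        Var[R] = 2*n_A*n_B*(2*n_A*n_B - n_A - n_B) / ((n_A+n_B)^2 * (n_A+n_B-1)) = 4320/1584 = 2.7273.
        SD[R] = 1.6514.
Step 4: Continuity-corrected z = (R + 0.5 - E[R]) / SD[R] = (5 + 0.5 - 7.0000) / 1.6514 = -0.9083.
Step 5: Two-sided p-value via normal approximation = 2*(1 - Phi(|z|)) = 0.363722.
Step 6: alpha = 0.1. fail to reject H0.

R = 5, z = -0.9083, p = 0.363722, fail to reject H0.


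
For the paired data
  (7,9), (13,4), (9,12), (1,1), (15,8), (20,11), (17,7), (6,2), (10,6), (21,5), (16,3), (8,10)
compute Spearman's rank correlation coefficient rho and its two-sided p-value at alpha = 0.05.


Step 1: Rank x and y separately (midranks; no ties here).
rank(x): 7->3, 13->7, 9->5, 1->1, 15->8, 20->11, 17->10, 6->2, 10->6, 21->12, 16->9, 8->4
rank(y): 9->9, 4->4, 12->12, 1->1, 8->8, 11->11, 7->7, 2->2, 6->6, 5->5, 3->3, 10->10
Step 2: d_i = R_x(i) - R_y(i); compute d_i^2.
  (3-9)^2=36, (7-4)^2=9, (5-12)^2=49, (1-1)^2=0, (8-8)^2=0, (11-11)^2=0, (10-7)^2=9, (2-2)^2=0, (6-6)^2=0, (12-5)^2=49, (9-3)^2=36, (4-10)^2=36
sum(d^2) = 224.
Step 3: rho = 1 - 6*224 / (12*(12^2 - 1)) = 1 - 1344/1716 = 0.216783.
Step 4: Under H0, t = rho * sqrt((n-2)/(1-rho^2)) = 0.7022 ~ t(10).
Step 5: Two-sided p-value from the t-distribution with 10 df = 0.498556.
Step 6: alpha = 0.05. fail to reject H0.

rho = 0.2168, p = 0.498556, fail to reject H0 at alpha = 0.05.


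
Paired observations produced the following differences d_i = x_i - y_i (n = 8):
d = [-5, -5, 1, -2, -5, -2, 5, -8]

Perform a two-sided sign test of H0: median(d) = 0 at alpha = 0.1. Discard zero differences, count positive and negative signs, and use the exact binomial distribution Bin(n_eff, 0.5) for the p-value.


Step 1: Discard zero differences. Original n = 8; n_eff = number of nonzero differences = 8.
Nonzero differences (with sign): -5, -5, +1, -2, -5, -2, +5, -8
Step 2: Count signs: positive = 2, negative = 6.
Step 3: Under H0: P(positive) = 0.5, so the number of positives S ~ Bin(8, 0.5).
Step 4: Two-sided exact p-value = sum of Bin(8,0.5) probabilities at or below the observed probability = 0.289062.
Step 5: alpha = 0.1. fail to reject H0.

n_eff = 8, pos = 2, neg = 6, p = 0.289062, fail to reject H0.


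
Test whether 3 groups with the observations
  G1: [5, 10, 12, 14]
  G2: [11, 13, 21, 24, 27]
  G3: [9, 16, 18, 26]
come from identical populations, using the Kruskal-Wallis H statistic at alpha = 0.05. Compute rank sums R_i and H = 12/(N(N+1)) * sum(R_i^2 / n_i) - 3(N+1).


Step 1: Combine all N = 13 observations and assign midranks.
sorted (value, group, rank): (5,G1,1), (9,G3,2), (10,G1,3), (11,G2,4), (12,G1,5), (13,G2,6), (14,G1,7), (16,G3,8), (18,G3,9), (21,G2,10), (24,G2,11), (26,G3,12), (27,G2,13)
Step 2: Sum ranks within each group.
R_1 = 16 (n_1 = 4)
R_2 = 44 (n_2 = 5)
R_3 = 31 (n_3 = 4)
Step 3: H = 12/(N(N+1)) * sum(R_i^2/n_i) - 3(N+1)
     = 12/(13*14) * (16^2/4 + 44^2/5 + 31^2/4) - 3*14
     = 0.065934 * 691.45 - 42
     = 3.590110.
Step 4: No ties, so H is used without correction.
Step 5: Under H0, H ~ chi^2(2); p-value = 0.166118.
Step 6: alpha = 0.05. fail to reject H0.

H = 3.5901, df = 2, p = 0.166118, fail to reject H0.


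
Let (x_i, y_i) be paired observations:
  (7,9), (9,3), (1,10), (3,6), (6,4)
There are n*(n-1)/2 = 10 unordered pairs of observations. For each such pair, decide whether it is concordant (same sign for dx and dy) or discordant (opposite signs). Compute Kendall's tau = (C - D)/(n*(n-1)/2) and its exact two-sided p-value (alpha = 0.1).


Step 1: Enumerate the 10 unordered pairs (i,j) with i<j and classify each by sign(x_j-x_i) * sign(y_j-y_i).
  (1,2):dx=+2,dy=-6->D; (1,3):dx=-6,dy=+1->D; (1,4):dx=-4,dy=-3->C; (1,5):dx=-1,dy=-5->C
  (2,3):dx=-8,dy=+7->D; (2,4):dx=-6,dy=+3->D; (2,5):dx=-3,dy=+1->D; (3,4):dx=+2,dy=-4->D
  (3,5):dx=+5,dy=-6->D; (4,5):dx=+3,dy=-2->D
Step 2: C = 2, D = 8, total pairs = 10.
Step 3: tau = (C - D)/(n(n-1)/2) = (2 - 8)/10 = -0.600000.
Step 4: Exact two-sided p-value (enumerate n! = 120 permutations of y under H0): p = 0.233333.
Step 5: alpha = 0.1. fail to reject H0.

tau_b = -0.6000 (C=2, D=8), p = 0.233333, fail to reject H0.


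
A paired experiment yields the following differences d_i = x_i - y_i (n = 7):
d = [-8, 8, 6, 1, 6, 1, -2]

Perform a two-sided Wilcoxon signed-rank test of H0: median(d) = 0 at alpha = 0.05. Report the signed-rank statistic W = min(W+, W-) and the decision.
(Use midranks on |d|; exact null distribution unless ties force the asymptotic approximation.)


Step 1: Drop any zero differences (none here) and take |d_i|.
|d| = [8, 8, 6, 1, 6, 1, 2]
Step 2: Midrank |d_i| (ties get averaged ranks).
ranks: |8|->6.5, |8|->6.5, |6|->4.5, |1|->1.5, |6|->4.5, |1|->1.5, |2|->3
Step 3: Attach original signs; sum ranks with positive sign and with negative sign.
W+ = 6.5 + 4.5 + 1.5 + 4.5 + 1.5 = 18.5
W- = 6.5 + 3 = 9.5
(Check: W+ + W- = 28 should equal n(n+1)/2 = 28.)
Step 4: Test statistic W = min(W+, W-) = 9.5.
Step 5: Ties in |d|, so use the tie-corrected normal approximation.
        E[W] = n(n+1)/4 = 7*8/4 = 14.
        Tie groups: |d|=1 (t=2), |d|=6 (t=2), |d|=8 (t=2); sum(t^3 - t) = 18.
        Var[W] = n(n+1)(2n+1)/24 - sum(t^3-t)/48 = 840/24 - 18/48 = 34.625.
        z = (W - E[W]) / sqrt(Var[W]) = (9.5 - 14) / 5.8843 = -0.7647.
        Two-sided p = 2*Phi(z) = 0.444422.
Step 6: alpha = 0.05. fail to reject H0.

W+ = 18.5, W- = 9.5, W = min = 9.5, p = 0.444422, fail to reject H0.


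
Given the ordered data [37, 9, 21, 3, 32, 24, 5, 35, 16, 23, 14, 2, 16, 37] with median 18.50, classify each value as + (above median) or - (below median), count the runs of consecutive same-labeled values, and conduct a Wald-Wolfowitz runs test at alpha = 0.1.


Step 1: Compute median = 18.50; label A = above, B = below.
Labels in order: ABABAABABABBBA  (n_A = 7, n_B = 7)
Step 2: Count runs R = 11.
Step 3: Under H0 (random ordering), E[R] = 2*n_A*n_B/(n_A+n_B) + 1 = 2*7*7/14 + 1 = 8.0000.
        Var[R] = 2*n_A*n_B*(2*n_A*n_B - n_A - n_B) / ((n_A+n_B)^2 * (n_A+n_B-1)) = 8232/2548 = 3.2308.
        SD[R] = 1.7974.
Step 4: Continuity-corrected z = (R - 0.5 - E[R]) / SD[R] = (11 - 0.5 - 8.0000) / 1.7974 = 1.3909.
Step 5: Two-sided p-value via normal approximation = 2*(1 - Phi(|z|)) = 0.164264.
Step 6: alpha = 0.1. fail to reject H0.

R = 11, z = 1.3909, p = 0.164264, fail to reject H0.


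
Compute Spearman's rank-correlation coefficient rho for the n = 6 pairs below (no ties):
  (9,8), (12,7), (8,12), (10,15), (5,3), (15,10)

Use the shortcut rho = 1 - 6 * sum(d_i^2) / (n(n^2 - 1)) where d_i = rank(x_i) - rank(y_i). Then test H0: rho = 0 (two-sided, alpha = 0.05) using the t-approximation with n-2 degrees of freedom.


Step 1: Rank x and y separately (midranks; no ties here).
rank(x): 9->3, 12->5, 8->2, 10->4, 5->1, 15->6
rank(y): 8->3, 7->2, 12->5, 15->6, 3->1, 10->4
Step 2: d_i = R_x(i) - R_y(i); compute d_i^2.
  (3-3)^2=0, (5-2)^2=9, (2-5)^2=9, (4-6)^2=4, (1-1)^2=0, (6-4)^2=4
sum(d^2) = 26.
Step 3: rho = 1 - 6*26 / (6*(6^2 - 1)) = 1 - 156/210 = 0.257143.
Step 4: Under H0, t = rho * sqrt((n-2)/(1-rho^2)) = 0.5322 ~ t(4).
Step 5: Two-sided p-value from the t-distribution with 4 df = 0.622787.
Step 6: alpha = 0.05. fail to reject H0.

rho = 0.2571, p = 0.622787, fail to reject H0 at alpha = 0.05.


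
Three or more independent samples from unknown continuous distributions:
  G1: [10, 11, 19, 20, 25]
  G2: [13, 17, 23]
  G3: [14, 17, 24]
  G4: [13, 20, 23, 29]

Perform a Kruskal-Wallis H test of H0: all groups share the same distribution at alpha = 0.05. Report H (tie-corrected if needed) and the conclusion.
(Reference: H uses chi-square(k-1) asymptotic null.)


Step 1: Combine all N = 15 observations and assign midranks.
sorted (value, group, rank): (10,G1,1), (11,G1,2), (13,G2,3.5), (13,G4,3.5), (14,G3,5), (17,G2,6.5), (17,G3,6.5), (19,G1,8), (20,G1,9.5), (20,G4,9.5), (23,G2,11.5), (23,G4,11.5), (24,G3,13), (25,G1,14), (29,G4,15)
Step 2: Sum ranks within each group.
R_1 = 34.5 (n_1 = 5)
R_2 = 21.5 (n_2 = 3)
R_3 = 24.5 (n_3 = 3)
R_4 = 39.5 (n_4 = 4)
Step 3: H = 12/(N(N+1)) * sum(R_i^2/n_i) - 3(N+1)
     = 12/(15*16) * (34.5^2/5 + 21.5^2/3 + 24.5^2/3 + 39.5^2/4) - 3*16
     = 0.050000 * 982.279 - 48
     = 1.113958.
Step 4: Ties present; correction factor C = 1 - 24/(15^3 - 15) = 0.992857. Corrected H = 1.113958 / 0.992857 = 1.121972.
Step 5: Under H0, H ~ chi^2(3); p-value = 0.771773.
Step 6: alpha = 0.05. fail to reject H0.

H = 1.1220, df = 3, p = 0.771773, fail to reject H0.


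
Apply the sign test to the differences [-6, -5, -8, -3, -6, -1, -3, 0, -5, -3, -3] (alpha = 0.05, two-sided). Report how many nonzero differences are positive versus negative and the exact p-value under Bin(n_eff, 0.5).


Step 1: Discard zero differences. Original n = 11; n_eff = number of nonzero differences = 10.
Nonzero differences (with sign): -6, -5, -8, -3, -6, -1, -3, -5, -3, -3
Step 2: Count signs: positive = 0, negative = 10.
Step 3: Under H0: P(positive) = 0.5, so the number of positives S ~ Bin(10, 0.5).
Step 4: Two-sided exact p-value = sum of Bin(10,0.5) probabilities at or below the observed probability = 0.001953.
Step 5: alpha = 0.05. reject H0.

n_eff = 10, pos = 0, neg = 10, p = 0.001953, reject H0.


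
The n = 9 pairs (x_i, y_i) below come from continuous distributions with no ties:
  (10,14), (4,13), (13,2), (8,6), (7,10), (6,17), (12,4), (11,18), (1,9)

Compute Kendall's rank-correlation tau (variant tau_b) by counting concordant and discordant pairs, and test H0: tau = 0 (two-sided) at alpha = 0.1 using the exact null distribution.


Step 1: Enumerate the 36 unordered pairs (i,j) with i<j and classify each by sign(x_j-x_i) * sign(y_j-y_i).
  (1,2):dx=-6,dy=-1->C; (1,3):dx=+3,dy=-12->D; (1,4):dx=-2,dy=-8->C; (1,5):dx=-3,dy=-4->C
  (1,6):dx=-4,dy=+3->D; (1,7):dx=+2,dy=-10->D; (1,8):dx=+1,dy=+4->C; (1,9):dx=-9,dy=-5->C
  (2,3):dx=+9,dy=-11->D; (2,4):dx=+4,dy=-7->D; (2,5):dx=+3,dy=-3->D; (2,6):dx=+2,dy=+4->C
  (2,7):dx=+8,dy=-9->D; (2,8):dx=+7,dy=+5->C; (2,9):dx=-3,dy=-4->C; (3,4):dx=-5,dy=+4->D
  (3,5):dx=-6,dy=+8->D; (3,6):dx=-7,dy=+15->D; (3,7):dx=-1,dy=+2->D; (3,8):dx=-2,dy=+16->D
  (3,9):dx=-12,dy=+7->D; (4,5):dx=-1,dy=+4->D; (4,6):dx=-2,dy=+11->D; (4,7):dx=+4,dy=-2->D
  (4,8):dx=+3,dy=+12->C; (4,9):dx=-7,dy=+3->D; (5,6):dx=-1,dy=+7->D; (5,7):dx=+5,dy=-6->D
  (5,8):dx=+4,dy=+8->C; (5,9):dx=-6,dy=-1->C; (6,7):dx=+6,dy=-13->D; (6,8):dx=+5,dy=+1->C
  (6,9):dx=-5,dy=-8->C; (7,8):dx=-1,dy=+14->D; (7,9):dx=-11,dy=+5->D; (8,9):dx=-10,dy=-9->C
Step 2: C = 14, D = 22, total pairs = 36.
Step 3: tau = (C - D)/(n(n-1)/2) = (14 - 22)/36 = -0.222222.
Step 4: Exact two-sided p-value (enumerate n! = 362880 permutations of y under H0): p = 0.476709.
Step 5: alpha = 0.1. fail to reject H0.

tau_b = -0.2222 (C=14, D=22), p = 0.476709, fail to reject H0.


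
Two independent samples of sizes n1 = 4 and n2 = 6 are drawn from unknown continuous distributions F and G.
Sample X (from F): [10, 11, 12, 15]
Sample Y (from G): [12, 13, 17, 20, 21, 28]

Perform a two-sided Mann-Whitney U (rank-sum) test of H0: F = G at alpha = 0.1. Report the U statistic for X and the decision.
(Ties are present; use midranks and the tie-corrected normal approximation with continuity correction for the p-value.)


Step 1: Combine and sort all 10 observations; assign midranks.
sorted (value, group): (10,X), (11,X), (12,X), (12,Y), (13,Y), (15,X), (17,Y), (20,Y), (21,Y), (28,Y)
ranks: 10->1, 11->2, 12->3.5, 12->3.5, 13->5, 15->6, 17->7, 20->8, 21->9, 28->10
Step 2: Rank sum for X: R1 = 1 + 2 + 3.5 + 6 = 12.5.
Step 3: U_X = R1 - n1(n1+1)/2 = 12.5 - 4*5/2 = 12.5 - 10 = 2.5.
       U_Y = n1*n2 - U_X = 24 - 2.5 = 21.5.
Step 4: Ties are present, so use the tie-corrected normal approximation (with continuity correction) for the p-value.
Step 5: p-value = 0.054273; compare to alpha = 0.1. reject H0.

U_X = 2.5, p = 0.054273, reject H0 at alpha = 0.1.


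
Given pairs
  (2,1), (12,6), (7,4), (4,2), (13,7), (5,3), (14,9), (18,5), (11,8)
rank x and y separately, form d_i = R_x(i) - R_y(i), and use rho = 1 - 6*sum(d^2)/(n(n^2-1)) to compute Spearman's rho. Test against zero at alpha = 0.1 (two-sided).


Step 1: Rank x and y separately (midranks; no ties here).
rank(x): 2->1, 12->6, 7->4, 4->2, 13->7, 5->3, 14->8, 18->9, 11->5
rank(y): 1->1, 6->6, 4->4, 2->2, 7->7, 3->3, 9->9, 5->5, 8->8
Step 2: d_i = R_x(i) - R_y(i); compute d_i^2.
  (1-1)^2=0, (6-6)^2=0, (4-4)^2=0, (2-2)^2=0, (7-7)^2=0, (3-3)^2=0, (8-9)^2=1, (9-5)^2=16, (5-8)^2=9
sum(d^2) = 26.
Step 3: rho = 1 - 6*26 / (9*(9^2 - 1)) = 1 - 156/720 = 0.783333.
Step 4: Under H0, t = rho * sqrt((n-2)/(1-rho^2)) = 3.3341 ~ t(7).
Step 5: Two-sided p-value from the t-distribution with 7 df = 0.012520.
Step 6: alpha = 0.1. reject H0.

rho = 0.7833, p = 0.012520, reject H0 at alpha = 0.1.


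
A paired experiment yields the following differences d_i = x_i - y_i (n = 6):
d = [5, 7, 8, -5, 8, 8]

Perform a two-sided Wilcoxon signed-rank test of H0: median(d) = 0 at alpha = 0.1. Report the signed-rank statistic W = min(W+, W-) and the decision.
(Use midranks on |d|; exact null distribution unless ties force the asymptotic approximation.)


Step 1: Drop any zero differences (none here) and take |d_i|.
|d| = [5, 7, 8, 5, 8, 8]
Step 2: Midrank |d_i| (ties get averaged ranks).
ranks: |5|->1.5, |7|->3, |8|->5, |5|->1.5, |8|->5, |8|->5
Step 3: Attach original signs; sum ranks with positive sign and with negative sign.
W+ = 1.5 + 3 + 5 + 5 + 5 = 19.5
W- = 1.5 = 1.5
(Check: W+ + W- = 21 should equal n(n+1)/2 = 21.)
Step 4: Test statistic W = min(W+, W-) = 1.5.
Step 5: Ties in |d|, so use the tie-corrected normal approximation.
        E[W] = n(n+1)/4 = 6*7/4 = 10.5.
        Tie groups: |d|=5 (t=2), |d|=8 (t=3); sum(t^3 - t) = 30.
        Var[W] = n(n+1)(2n+1)/24 - sum(t^3-t)/48 = 546/24 - 30/48 = 22.125.
        z = (W - E[W]) / sqrt(Var[W]) = (1.5 - 10.5) / 4.7037 = -1.9134.
        Two-sided p = 2*Phi(z) = 0.055700.
Step 6: alpha = 0.1. reject H0.

W+ = 19.5, W- = 1.5, W = min = 1.5, p = 0.055700, reject H0.


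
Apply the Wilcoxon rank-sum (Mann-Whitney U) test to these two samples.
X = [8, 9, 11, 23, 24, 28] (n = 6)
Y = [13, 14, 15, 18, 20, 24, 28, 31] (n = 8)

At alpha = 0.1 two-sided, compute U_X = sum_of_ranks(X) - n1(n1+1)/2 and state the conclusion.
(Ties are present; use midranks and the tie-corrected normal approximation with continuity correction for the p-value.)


Step 1: Combine and sort all 14 observations; assign midranks.
sorted (value, group): (8,X), (9,X), (11,X), (13,Y), (14,Y), (15,Y), (18,Y), (20,Y), (23,X), (24,X), (24,Y), (28,X), (28,Y), (31,Y)
ranks: 8->1, 9->2, 11->3, 13->4, 14->5, 15->6, 18->7, 20->8, 23->9, 24->10.5, 24->10.5, 28->12.5, 28->12.5, 31->14
Step 2: Rank sum for X: R1 = 1 + 2 + 3 + 9 + 10.5 + 12.5 = 38.
Step 3: U_X = R1 - n1(n1+1)/2 = 38 - 6*7/2 = 38 - 21 = 17.
       U_Y = n1*n2 - U_X = 48 - 17 = 31.
Step 4: Ties are present, so use the tie-corrected normal approximation (with continuity correction) for the p-value.
Step 5: p-value = 0.400350; compare to alpha = 0.1. fail to reject H0.

U_X = 17, p = 0.400350, fail to reject H0 at alpha = 0.1.


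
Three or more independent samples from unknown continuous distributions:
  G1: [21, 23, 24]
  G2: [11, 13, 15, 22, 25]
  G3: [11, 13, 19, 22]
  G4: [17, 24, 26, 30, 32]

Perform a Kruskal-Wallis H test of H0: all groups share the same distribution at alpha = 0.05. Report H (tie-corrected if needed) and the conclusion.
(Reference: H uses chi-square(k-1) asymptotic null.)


Step 1: Combine all N = 17 observations and assign midranks.
sorted (value, group, rank): (11,G2,1.5), (11,G3,1.5), (13,G2,3.5), (13,G3,3.5), (15,G2,5), (17,G4,6), (19,G3,7), (21,G1,8), (22,G2,9.5), (22,G3,9.5), (23,G1,11), (24,G1,12.5), (24,G4,12.5), (25,G2,14), (26,G4,15), (30,G4,16), (32,G4,17)
Step 2: Sum ranks within each group.
R_1 = 31.5 (n_1 = 3)
R_2 = 33.5 (n_2 = 5)
R_3 = 21.5 (n_3 = 4)
R_4 = 66.5 (n_4 = 5)
Step 3: H = 12/(N(N+1)) * sum(R_i^2/n_i) - 3(N+1)
     = 12/(17*18) * (31.5^2/3 + 33.5^2/5 + 21.5^2/4 + 66.5^2/5) - 3*18
     = 0.039216 * 1555.21 - 54
     = 6.988725.
Step 4: Ties present; correction factor C = 1 - 24/(17^3 - 17) = 0.995098. Corrected H = 6.988725 / 0.995098 = 7.023153.
Step 5: Under H0, H ~ chi^2(3); p-value = 0.071163.
Step 6: alpha = 0.05. fail to reject H0.

H = 7.0232, df = 3, p = 0.071163, fail to reject H0.


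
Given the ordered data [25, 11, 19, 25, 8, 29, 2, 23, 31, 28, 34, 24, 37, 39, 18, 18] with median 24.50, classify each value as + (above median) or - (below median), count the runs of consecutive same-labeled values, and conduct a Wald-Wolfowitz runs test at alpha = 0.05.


Step 1: Compute median = 24.50; label A = above, B = below.
Labels in order: ABBABABBAAABAABB  (n_A = 8, n_B = 8)
Step 2: Count runs R = 10.
Step 3: Under H0 (random ordering), E[R] = 2*n_A*n_B/(n_A+n_B) + 1 = 2*8*8/16 + 1 = 9.0000.
        Var[R] = 2*n_A*n_B*(2*n_A*n_B - n_A - n_B) / ((n_A+n_B)^2 * (n_A+n_B-1)) = 14336/3840 = 3.7333.
        SD[R] = 1.9322.
Step 4: Continuity-corrected z = (R - 0.5 - E[R]) / SD[R] = (10 - 0.5 - 9.0000) / 1.9322 = 0.2588.
Step 5: Two-sided p-value via normal approximation = 2*(1 - Phi(|z|)) = 0.795809.
Step 6: alpha = 0.05. fail to reject H0.

R = 10, z = 0.2588, p = 0.795809, fail to reject H0.


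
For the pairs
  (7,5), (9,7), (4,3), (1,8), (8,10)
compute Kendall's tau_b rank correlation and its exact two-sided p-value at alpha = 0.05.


Step 1: Enumerate the 10 unordered pairs (i,j) with i<j and classify each by sign(x_j-x_i) * sign(y_j-y_i).
  (1,2):dx=+2,dy=+2->C; (1,3):dx=-3,dy=-2->C; (1,4):dx=-6,dy=+3->D; (1,5):dx=+1,dy=+5->C
  (2,3):dx=-5,dy=-4->C; (2,4):dx=-8,dy=+1->D; (2,5):dx=-1,dy=+3->D; (3,4):dx=-3,dy=+5->D
  (3,5):dx=+4,dy=+7->C; (4,5):dx=+7,dy=+2->C
Step 2: C = 6, D = 4, total pairs = 10.
Step 3: tau = (C - D)/(n(n-1)/2) = (6 - 4)/10 = 0.200000.
Step 4: Exact two-sided p-value (enumerate n! = 120 permutations of y under H0): p = 0.816667.
Step 5: alpha = 0.05. fail to reject H0.

tau_b = 0.2000 (C=6, D=4), p = 0.816667, fail to reject H0.


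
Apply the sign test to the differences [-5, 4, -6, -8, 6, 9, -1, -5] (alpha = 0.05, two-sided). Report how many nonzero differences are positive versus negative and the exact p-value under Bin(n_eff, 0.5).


Step 1: Discard zero differences. Original n = 8; n_eff = number of nonzero differences = 8.
Nonzero differences (with sign): -5, +4, -6, -8, +6, +9, -1, -5
Step 2: Count signs: positive = 3, negative = 5.
Step 3: Under H0: P(positive) = 0.5, so the number of positives S ~ Bin(8, 0.5).
Step 4: Two-sided exact p-value = sum of Bin(8,0.5) probabilities at or below the observed probability = 0.726562.
Step 5: alpha = 0.05. fail to reject H0.

n_eff = 8, pos = 3, neg = 5, p = 0.726562, fail to reject H0.


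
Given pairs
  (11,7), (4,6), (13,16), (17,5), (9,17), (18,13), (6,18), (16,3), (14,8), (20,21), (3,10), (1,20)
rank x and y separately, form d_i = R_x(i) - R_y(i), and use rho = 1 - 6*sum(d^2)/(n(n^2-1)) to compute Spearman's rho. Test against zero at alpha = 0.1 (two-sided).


Step 1: Rank x and y separately (midranks; no ties here).
rank(x): 11->6, 4->3, 13->7, 17->10, 9->5, 18->11, 6->4, 16->9, 14->8, 20->12, 3->2, 1->1
rank(y): 7->4, 6->3, 16->8, 5->2, 17->9, 13->7, 18->10, 3->1, 8->5, 21->12, 10->6, 20->11
Step 2: d_i = R_x(i) - R_y(i); compute d_i^2.
  (6-4)^2=4, (3-3)^2=0, (7-8)^2=1, (10-2)^2=64, (5-9)^2=16, (11-7)^2=16, (4-10)^2=36, (9-1)^2=64, (8-5)^2=9, (12-12)^2=0, (2-6)^2=16, (1-11)^2=100
sum(d^2) = 326.
Step 3: rho = 1 - 6*326 / (12*(12^2 - 1)) = 1 - 1956/1716 = -0.139860.
Step 4: Under H0, t = rho * sqrt((n-2)/(1-rho^2)) = -0.4467 ~ t(10).
Step 5: Two-sided p-value from the t-distribution with 10 df = 0.664633.
Step 6: alpha = 0.1. fail to reject H0.

rho = -0.1399, p = 0.664633, fail to reject H0 at alpha = 0.1.


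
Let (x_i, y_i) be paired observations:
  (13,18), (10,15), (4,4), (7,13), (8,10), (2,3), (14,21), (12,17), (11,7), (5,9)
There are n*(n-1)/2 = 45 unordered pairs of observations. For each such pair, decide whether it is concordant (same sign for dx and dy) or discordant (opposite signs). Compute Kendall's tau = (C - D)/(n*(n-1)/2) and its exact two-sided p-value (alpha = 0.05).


Step 1: Enumerate the 45 unordered pairs (i,j) with i<j and classify each by sign(x_j-x_i) * sign(y_j-y_i).
  (1,2):dx=-3,dy=-3->C; (1,3):dx=-9,dy=-14->C; (1,4):dx=-6,dy=-5->C; (1,5):dx=-5,dy=-8->C
  (1,6):dx=-11,dy=-15->C; (1,7):dx=+1,dy=+3->C; (1,8):dx=-1,dy=-1->C; (1,9):dx=-2,dy=-11->C
  (1,10):dx=-8,dy=-9->C; (2,3):dx=-6,dy=-11->C; (2,4):dx=-3,dy=-2->C; (2,5):dx=-2,dy=-5->C
  (2,6):dx=-8,dy=-12->C; (2,7):dx=+4,dy=+6->C; (2,8):dx=+2,dy=+2->C; (2,9):dx=+1,dy=-8->D
  (2,10):dx=-5,dy=-6->C; (3,4):dx=+3,dy=+9->C; (3,5):dx=+4,dy=+6->C; (3,6):dx=-2,dy=-1->C
  (3,7):dx=+10,dy=+17->C; (3,8):dx=+8,dy=+13->C; (3,9):dx=+7,dy=+3->C; (3,10):dx=+1,dy=+5->C
  (4,5):dx=+1,dy=-3->D; (4,6):dx=-5,dy=-10->C; (4,7):dx=+7,dy=+8->C; (4,8):dx=+5,dy=+4->C
  (4,9):dx=+4,dy=-6->D; (4,10):dx=-2,dy=-4->C; (5,6):dx=-6,dy=-7->C; (5,7):dx=+6,dy=+11->C
  (5,8):dx=+4,dy=+7->C; (5,9):dx=+3,dy=-3->D; (5,10):dx=-3,dy=-1->C; (6,7):dx=+12,dy=+18->C
  (6,8):dx=+10,dy=+14->C; (6,9):dx=+9,dy=+4->C; (6,10):dx=+3,dy=+6->C; (7,8):dx=-2,dy=-4->C
  (7,9):dx=-3,dy=-14->C; (7,10):dx=-9,dy=-12->C; (8,9):dx=-1,dy=-10->C; (8,10):dx=-7,dy=-8->C
  (9,10):dx=-6,dy=+2->D
Step 2: C = 40, D = 5, total pairs = 45.
Step 3: tau = (C - D)/(n(n-1)/2) = (40 - 5)/45 = 0.777778.
Step 4: Exact two-sided p-value (enumerate n! = 3628800 permutations of y under H0): p = 0.000946.
Step 5: alpha = 0.05. reject H0.

tau_b = 0.7778 (C=40, D=5), p = 0.000946, reject H0.


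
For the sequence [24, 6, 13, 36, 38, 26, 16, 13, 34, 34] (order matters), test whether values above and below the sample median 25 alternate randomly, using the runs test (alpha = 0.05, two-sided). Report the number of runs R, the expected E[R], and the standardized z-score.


Step 1: Compute median = 25; label A = above, B = below.
Labels in order: BBBAAABBAA  (n_A = 5, n_B = 5)
Step 2: Count runs R = 4.
Step 3: Under H0 (random ordering), E[R] = 2*n_A*n_B/(n_A+n_B) + 1 = 2*5*5/10 + 1 = 6.0000.
        Var[R] = 2*n_A*n_B*(2*n_A*n_B - n_A - n_B) / ((n_A+n_B)^2 * (n_A+n_B-1)) = 2000/900 = 2.2222.
        SD[R] = 1.4907.
Step 4: Continuity-corrected z = (R + 0.5 - E[R]) / SD[R] = (4 + 0.5 - 6.0000) / 1.4907 = -1.0062.
Step 5: Two-sided p-value via normal approximation = 2*(1 - Phi(|z|)) = 0.314305.
Step 6: alpha = 0.05. fail to reject H0.

R = 4, z = -1.0062, p = 0.314305, fail to reject H0.


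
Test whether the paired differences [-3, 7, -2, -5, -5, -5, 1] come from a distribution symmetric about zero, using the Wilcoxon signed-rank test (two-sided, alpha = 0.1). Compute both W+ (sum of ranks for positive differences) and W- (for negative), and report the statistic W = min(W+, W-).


Step 1: Drop any zero differences (none here) and take |d_i|.
|d| = [3, 7, 2, 5, 5, 5, 1]
Step 2: Midrank |d_i| (ties get averaged ranks).
ranks: |3|->3, |7|->7, |2|->2, |5|->5, |5|->5, |5|->5, |1|->1
Step 3: Attach original signs; sum ranks with positive sign and with negative sign.
W+ = 7 + 1 = 8
W- = 3 + 2 + 5 + 5 + 5 = 20
(Check: W+ + W- = 28 should equal n(n+1)/2 = 28.)
Step 4: Test statistic W = min(W+, W-) = 8.
Step 5: Ties in |d|, so use the tie-corrected normal approximation.
        E[W] = n(n+1)/4 = 7*8/4 = 14.
        Tie groups: |d|=5 (t=3); sum(t^3 - t) = 24.
        Var[W] = n(n+1)(2n+1)/24 - sum(t^3-t)/48 = 840/24 - 24/48 = 34.5.
        z = (W - E[W]) / sqrt(Var[W]) = (8 - 14) / 5.8737 = -1.0215.
        Two-sided p = 2*Phi(z) = 0.307014.
Step 6: alpha = 0.1. fail to reject H0.

W+ = 8, W- = 20, W = min = 8, p = 0.307014, fail to reject H0.


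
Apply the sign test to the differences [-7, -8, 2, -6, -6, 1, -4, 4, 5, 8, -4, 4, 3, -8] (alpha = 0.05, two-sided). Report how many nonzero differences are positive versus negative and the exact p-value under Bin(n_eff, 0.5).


Step 1: Discard zero differences. Original n = 14; n_eff = number of nonzero differences = 14.
Nonzero differences (with sign): -7, -8, +2, -6, -6, +1, -4, +4, +5, +8, -4, +4, +3, -8
Step 2: Count signs: positive = 7, negative = 7.
Step 3: Under H0: P(positive) = 0.5, so the number of positives S ~ Bin(14, 0.5).
Step 4: Two-sided exact p-value = sum of Bin(14,0.5) probabilities at or below the observed probability = 1.000000.
Step 5: alpha = 0.05. fail to reject H0.

n_eff = 14, pos = 7, neg = 7, p = 1.000000, fail to reject H0.


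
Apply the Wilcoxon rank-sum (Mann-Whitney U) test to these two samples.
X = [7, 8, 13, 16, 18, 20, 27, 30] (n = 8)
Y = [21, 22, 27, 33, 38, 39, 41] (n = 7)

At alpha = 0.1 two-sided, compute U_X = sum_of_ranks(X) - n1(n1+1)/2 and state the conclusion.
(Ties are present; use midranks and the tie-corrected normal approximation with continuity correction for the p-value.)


Step 1: Combine and sort all 15 observations; assign midranks.
sorted (value, group): (7,X), (8,X), (13,X), (16,X), (18,X), (20,X), (21,Y), (22,Y), (27,X), (27,Y), (30,X), (33,Y), (38,Y), (39,Y), (41,Y)
ranks: 7->1, 8->2, 13->3, 16->4, 18->5, 20->6, 21->7, 22->8, 27->9.5, 27->9.5, 30->11, 33->12, 38->13, 39->14, 41->15
Step 2: Rank sum for X: R1 = 1 + 2 + 3 + 4 + 5 + 6 + 9.5 + 11 = 41.5.
Step 3: U_X = R1 - n1(n1+1)/2 = 41.5 - 8*9/2 = 41.5 - 36 = 5.5.
       U_Y = n1*n2 - U_X = 56 - 5.5 = 50.5.
Step 4: Ties are present, so use the tie-corrected normal approximation (with continuity correction) for the p-value.
Step 5: p-value = 0.010826; compare to alpha = 0.1. reject H0.

U_X = 5.5, p = 0.010826, reject H0 at alpha = 0.1.


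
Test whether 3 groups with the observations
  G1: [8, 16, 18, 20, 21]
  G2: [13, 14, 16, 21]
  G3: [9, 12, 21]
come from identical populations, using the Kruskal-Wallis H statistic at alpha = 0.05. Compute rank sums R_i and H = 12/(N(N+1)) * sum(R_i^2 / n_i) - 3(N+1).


Step 1: Combine all N = 12 observations and assign midranks.
sorted (value, group, rank): (8,G1,1), (9,G3,2), (12,G3,3), (13,G2,4), (14,G2,5), (16,G1,6.5), (16,G2,6.5), (18,G1,8), (20,G1,9), (21,G1,11), (21,G2,11), (21,G3,11)
Step 2: Sum ranks within each group.
R_1 = 35.5 (n_1 = 5)
R_2 = 26.5 (n_2 = 4)
R_3 = 16 (n_3 = 3)
Step 3: H = 12/(N(N+1)) * sum(R_i^2/n_i) - 3(N+1)
     = 12/(12*13) * (35.5^2/5 + 26.5^2/4 + 16^2/3) - 3*13
     = 0.076923 * 512.946 - 39
     = 0.457372.
Step 4: Ties present; correction factor C = 1 - 30/(12^3 - 12) = 0.982517. Corrected H = 0.457372 / 0.982517 = 0.465510.
Step 5: Under H0, H ~ chi^2(2); p-value = 0.792348.
Step 6: alpha = 0.05. fail to reject H0.

H = 0.4655, df = 2, p = 0.792348, fail to reject H0.


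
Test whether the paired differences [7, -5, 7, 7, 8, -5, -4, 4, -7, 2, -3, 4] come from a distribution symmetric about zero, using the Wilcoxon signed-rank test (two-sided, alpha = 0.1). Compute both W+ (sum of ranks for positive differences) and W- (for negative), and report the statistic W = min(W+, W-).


Step 1: Drop any zero differences (none here) and take |d_i|.
|d| = [7, 5, 7, 7, 8, 5, 4, 4, 7, 2, 3, 4]
Step 2: Midrank |d_i| (ties get averaged ranks).
ranks: |7|->9.5, |5|->6.5, |7|->9.5, |7|->9.5, |8|->12, |5|->6.5, |4|->4, |4|->4, |7|->9.5, |2|->1, |3|->2, |4|->4
Step 3: Attach original signs; sum ranks with positive sign and with negative sign.
W+ = 9.5 + 9.5 + 9.5 + 12 + 4 + 1 + 4 = 49.5
W- = 6.5 + 6.5 + 4 + 9.5 + 2 = 28.5
(Check: W+ + W- = 78 should equal n(n+1)/2 = 78.)
Step 4: Test statistic W = min(W+, W-) = 28.5.
Step 5: Ties in |d|, so use the tie-corrected normal approximation.
        E[W] = n(n+1)/4 = 12*13/4 = 39.
        Tie groups: |d|=4 (t=3), |d|=5 (t=2), |d|=7 (t=4); sum(t^3 - t) = 90.
        Var[W] = n(n+1)(2n+1)/24 - sum(t^3-t)/48 = 3900/24 - 90/48 = 160.625.
        z = (W - E[W]) / sqrt(Var[W]) = (28.5 - 39) / 12.6738 = -0.8285.
        Two-sided p = 2*Phi(z) = 0.407398.
Step 6: alpha = 0.1. fail to reject H0.

W+ = 49.5, W- = 28.5, W = min = 28.5, p = 0.407398, fail to reject H0.


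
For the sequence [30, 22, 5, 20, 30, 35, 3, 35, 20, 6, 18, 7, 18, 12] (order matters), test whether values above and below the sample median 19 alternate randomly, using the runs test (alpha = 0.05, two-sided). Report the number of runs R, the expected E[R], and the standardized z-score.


Step 1: Compute median = 19; label A = above, B = below.
Labels in order: AABAAABAABBBBB  (n_A = 7, n_B = 7)
Step 2: Count runs R = 6.
Step 3: Under H0 (random ordering), E[R] = 2*n_A*n_B/(n_A+n_B) + 1 = 2*7*7/14 + 1 = 8.0000.
        Var[R] = 2*n_A*n_B*(2*n_A*n_B - n_A - n_B) / ((n_A+n_B)^2 * (n_A+n_B-1)) = 8232/2548 = 3.2308.
        SD[R] = 1.7974.
Step 4: Continuity-corrected z = (R + 0.5 - E[R]) / SD[R] = (6 + 0.5 - 8.0000) / 1.7974 = -0.8345.
Step 5: Two-sided p-value via normal approximation = 2*(1 - Phi(|z|)) = 0.403986.
Step 6: alpha = 0.05. fail to reject H0.

R = 6, z = -0.8345, p = 0.403986, fail to reject H0.


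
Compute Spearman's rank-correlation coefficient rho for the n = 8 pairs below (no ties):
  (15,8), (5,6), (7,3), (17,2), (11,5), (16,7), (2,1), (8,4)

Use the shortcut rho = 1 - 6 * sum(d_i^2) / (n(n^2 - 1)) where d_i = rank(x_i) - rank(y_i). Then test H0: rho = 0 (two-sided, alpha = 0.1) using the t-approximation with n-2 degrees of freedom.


Step 1: Rank x and y separately (midranks; no ties here).
rank(x): 15->6, 5->2, 7->3, 17->8, 11->5, 16->7, 2->1, 8->4
rank(y): 8->8, 6->6, 3->3, 2->2, 5->5, 7->7, 1->1, 4->4
Step 2: d_i = R_x(i) - R_y(i); compute d_i^2.
  (6-8)^2=4, (2-6)^2=16, (3-3)^2=0, (8-2)^2=36, (5-5)^2=0, (7-7)^2=0, (1-1)^2=0, (4-4)^2=0
sum(d^2) = 56.
Step 3: rho = 1 - 6*56 / (8*(8^2 - 1)) = 1 - 336/504 = 0.333333.
Step 4: Under H0, t = rho * sqrt((n-2)/(1-rho^2)) = 0.8660 ~ t(6).
Step 5: Two-sided p-value from the t-distribution with 6 df = 0.419753.
Step 6: alpha = 0.1. fail to reject H0.

rho = 0.3333, p = 0.419753, fail to reject H0 at alpha = 0.1.


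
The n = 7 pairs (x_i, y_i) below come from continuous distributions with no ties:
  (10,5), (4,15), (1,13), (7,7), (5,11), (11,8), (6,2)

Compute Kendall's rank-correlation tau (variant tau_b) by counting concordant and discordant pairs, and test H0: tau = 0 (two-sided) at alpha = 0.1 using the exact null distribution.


Step 1: Enumerate the 21 unordered pairs (i,j) with i<j and classify each by sign(x_j-x_i) * sign(y_j-y_i).
  (1,2):dx=-6,dy=+10->D; (1,3):dx=-9,dy=+8->D; (1,4):dx=-3,dy=+2->D; (1,5):dx=-5,dy=+6->D
  (1,6):dx=+1,dy=+3->C; (1,7):dx=-4,dy=-3->C; (2,3):dx=-3,dy=-2->C; (2,4):dx=+3,dy=-8->D
  (2,5):dx=+1,dy=-4->D; (2,6):dx=+7,dy=-7->D; (2,7):dx=+2,dy=-13->D; (3,4):dx=+6,dy=-6->D
  (3,5):dx=+4,dy=-2->D; (3,6):dx=+10,dy=-5->D; (3,7):dx=+5,dy=-11->D; (4,5):dx=-2,dy=+4->D
  (4,6):dx=+4,dy=+1->C; (4,7):dx=-1,dy=-5->C; (5,6):dx=+6,dy=-3->D; (5,7):dx=+1,dy=-9->D
  (6,7):dx=-5,dy=-6->C
Step 2: C = 6, D = 15, total pairs = 21.
Step 3: tau = (C - D)/(n(n-1)/2) = (6 - 15)/21 = -0.428571.
Step 4: Exact two-sided p-value (enumerate n! = 5040 permutations of y under H0): p = 0.238889.
Step 5: alpha = 0.1. fail to reject H0.

tau_b = -0.4286 (C=6, D=15), p = 0.238889, fail to reject H0.


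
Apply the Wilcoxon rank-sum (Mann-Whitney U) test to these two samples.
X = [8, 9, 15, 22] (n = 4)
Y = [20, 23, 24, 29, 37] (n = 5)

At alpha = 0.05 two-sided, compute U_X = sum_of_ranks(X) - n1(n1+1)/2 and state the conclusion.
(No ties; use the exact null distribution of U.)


Step 1: Combine and sort all 9 observations; assign midranks.
sorted (value, group): (8,X), (9,X), (15,X), (20,Y), (22,X), (23,Y), (24,Y), (29,Y), (37,Y)
ranks: 8->1, 9->2, 15->3, 20->4, 22->5, 23->6, 24->7, 29->8, 37->9
Step 2: Rank sum for X: R1 = 1 + 2 + 3 + 5 = 11.
Step 3: U_X = R1 - n1(n1+1)/2 = 11 - 4*5/2 = 11 - 10 = 1.
       U_Y = n1*n2 - U_X = 20 - 1 = 19.
Step 4: No ties, so the exact null distribution of U (based on enumerating the C(9,4) = 126 equally likely rank assignments) gives the two-sided p-value.
Step 5: p-value = 0.031746; compare to alpha = 0.05. reject H0.

U_X = 1, p = 0.031746, reject H0 at alpha = 0.05.


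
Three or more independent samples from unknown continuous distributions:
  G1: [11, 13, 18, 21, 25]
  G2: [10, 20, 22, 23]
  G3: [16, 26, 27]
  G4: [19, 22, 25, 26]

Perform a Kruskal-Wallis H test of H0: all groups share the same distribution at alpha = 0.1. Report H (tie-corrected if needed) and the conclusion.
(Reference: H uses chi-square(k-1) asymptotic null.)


Step 1: Combine all N = 16 observations and assign midranks.
sorted (value, group, rank): (10,G2,1), (11,G1,2), (13,G1,3), (16,G3,4), (18,G1,5), (19,G4,6), (20,G2,7), (21,G1,8), (22,G2,9.5), (22,G4,9.5), (23,G2,11), (25,G1,12.5), (25,G4,12.5), (26,G3,14.5), (26,G4,14.5), (27,G3,16)
Step 2: Sum ranks within each group.
R_1 = 30.5 (n_1 = 5)
R_2 = 28.5 (n_2 = 4)
R_3 = 34.5 (n_3 = 3)
R_4 = 42.5 (n_4 = 4)
Step 3: H = 12/(N(N+1)) * sum(R_i^2/n_i) - 3(N+1)
     = 12/(16*17) * (30.5^2/5 + 28.5^2/4 + 34.5^2/3 + 42.5^2/4) - 3*17
     = 0.044118 * 1237.42 - 51
     = 3.592279.
Step 4: Ties present; correction factor C = 1 - 18/(16^3 - 16) = 0.995588. Corrected H = 3.592279 / 0.995588 = 3.608198.
Step 5: Under H0, H ~ chi^2(3); p-value = 0.306998.
Step 6: alpha = 0.1. fail to reject H0.

H = 3.6082, df = 3, p = 0.306998, fail to reject H0.


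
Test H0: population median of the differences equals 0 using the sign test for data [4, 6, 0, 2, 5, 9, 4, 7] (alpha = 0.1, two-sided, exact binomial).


Step 1: Discard zero differences. Original n = 8; n_eff = number of nonzero differences = 7.
Nonzero differences (with sign): +4, +6, +2, +5, +9, +4, +7
Step 2: Count signs: positive = 7, negative = 0.
Step 3: Under H0: P(positive) = 0.5, so the number of positives S ~ Bin(7, 0.5).
Step 4: Two-sided exact p-value = sum of Bin(7,0.5) probabilities at or below the observed probability = 0.015625.
Step 5: alpha = 0.1. reject H0.

n_eff = 7, pos = 7, neg = 0, p = 0.015625, reject H0.


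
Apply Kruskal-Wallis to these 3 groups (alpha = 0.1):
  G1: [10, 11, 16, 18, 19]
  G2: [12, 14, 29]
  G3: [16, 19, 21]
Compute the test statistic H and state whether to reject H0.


Step 1: Combine all N = 11 observations and assign midranks.
sorted (value, group, rank): (10,G1,1), (11,G1,2), (12,G2,3), (14,G2,4), (16,G1,5.5), (16,G3,5.5), (18,G1,7), (19,G1,8.5), (19,G3,8.5), (21,G3,10), (29,G2,11)
Step 2: Sum ranks within each group.
R_1 = 24 (n_1 = 5)
R_2 = 18 (n_2 = 3)
R_3 = 24 (n_3 = 3)
Step 3: H = 12/(N(N+1)) * sum(R_i^2/n_i) - 3(N+1)
     = 12/(11*12) * (24^2/5 + 18^2/3 + 24^2/3) - 3*12
     = 0.090909 * 415.2 - 36
     = 1.745455.
Step 4: Ties present; correction factor C = 1 - 12/(11^3 - 11) = 0.990909. Corrected H = 1.745455 / 0.990909 = 1.761468.
Step 5: Under H0, H ~ chi^2(2); p-value = 0.414479.
Step 6: alpha = 0.1. fail to reject H0.

H = 1.7615, df = 2, p = 0.414479, fail to reject H0.


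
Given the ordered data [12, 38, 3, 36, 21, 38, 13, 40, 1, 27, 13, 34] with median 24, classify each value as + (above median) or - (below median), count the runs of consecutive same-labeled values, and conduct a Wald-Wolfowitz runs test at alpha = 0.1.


Step 1: Compute median = 24; label A = above, B = below.
Labels in order: BABABABABABA  (n_A = 6, n_B = 6)
Step 2: Count runs R = 12.
Step 3: Under H0 (random ordering), E[R] = 2*n_A*n_B/(n_A+n_B) + 1 = 2*6*6/12 + 1 = 7.0000.
        Var[R] = 2*n_A*n_B*(2*n_A*n_B - n_A - n_B) / ((n_A+n_B)^2 * (n_A+n_B-1)) = 4320/1584 = 2.7273.
        SD[R] = 1.6514.
Step 4: Continuity-corrected z = (R - 0.5 - E[R]) / SD[R] = (12 - 0.5 - 7.0000) / 1.6514 = 2.7249.
Step 5: Two-sided p-value via normal approximation = 2*(1 - Phi(|z|)) = 0.006432.
Step 6: alpha = 0.1. reject H0.

R = 12, z = 2.7249, p = 0.006432, reject H0.


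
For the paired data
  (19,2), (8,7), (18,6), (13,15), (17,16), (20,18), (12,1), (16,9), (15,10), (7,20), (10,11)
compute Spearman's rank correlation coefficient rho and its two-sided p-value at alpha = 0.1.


Step 1: Rank x and y separately (midranks; no ties here).
rank(x): 19->10, 8->2, 18->9, 13->5, 17->8, 20->11, 12->4, 16->7, 15->6, 7->1, 10->3
rank(y): 2->2, 7->4, 6->3, 15->8, 16->9, 18->10, 1->1, 9->5, 10->6, 20->11, 11->7
Step 2: d_i = R_x(i) - R_y(i); compute d_i^2.
  (10-2)^2=64, (2-4)^2=4, (9-3)^2=36, (5-8)^2=9, (8-9)^2=1, (11-10)^2=1, (4-1)^2=9, (7-5)^2=4, (6-6)^2=0, (1-11)^2=100, (3-7)^2=16
sum(d^2) = 244.
Step 3: rho = 1 - 6*244 / (11*(11^2 - 1)) = 1 - 1464/1320 = -0.109091.
Step 4: Under H0, t = rho * sqrt((n-2)/(1-rho^2)) = -0.3292 ~ t(9).
Step 5: Two-sided p-value from the t-distribution with 9 df = 0.749509.
Step 6: alpha = 0.1. fail to reject H0.

rho = -0.1091, p = 0.749509, fail to reject H0 at alpha = 0.1.


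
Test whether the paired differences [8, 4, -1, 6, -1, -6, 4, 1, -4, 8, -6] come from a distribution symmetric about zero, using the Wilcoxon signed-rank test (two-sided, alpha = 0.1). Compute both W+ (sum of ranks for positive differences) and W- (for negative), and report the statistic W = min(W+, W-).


Step 1: Drop any zero differences (none here) and take |d_i|.
|d| = [8, 4, 1, 6, 1, 6, 4, 1, 4, 8, 6]
Step 2: Midrank |d_i| (ties get averaged ranks).
ranks: |8|->10.5, |4|->5, |1|->2, |6|->8, |1|->2, |6|->8, |4|->5, |1|->2, |4|->5, |8|->10.5, |6|->8
Step 3: Attach original signs; sum ranks with positive sign and with negative sign.
W+ = 10.5 + 5 + 8 + 5 + 2 + 10.5 = 41
W- = 2 + 2 + 8 + 5 + 8 = 25
(Check: W+ + W- = 66 should equal n(n+1)/2 = 66.)
Step 4: Test statistic W = min(W+, W-) = 25.
Step 5: Ties in |d|, so use the tie-corrected normal approximation.
        E[W] = n(n+1)/4 = 11*12/4 = 33.
        Tie groups: |d|=1 (t=3), |d|=4 (t=3), |d|=6 (t=3), |d|=8 (t=2); sum(t^3 - t) = 78.
        Var[W] = n(n+1)(2n+1)/24 - sum(t^3-t)/48 = 3036/24 - 78/48 = 124.875.
        z = (W - E[W]) / sqrt(Var[W]) = (25 - 33) / 11.1747 = -0.7159.
        Two-sided p = 2*Phi(z) = 0.474053.
Step 6: alpha = 0.1. fail to reject H0.

W+ = 41, W- = 25, W = min = 25, p = 0.474053, fail to reject H0.


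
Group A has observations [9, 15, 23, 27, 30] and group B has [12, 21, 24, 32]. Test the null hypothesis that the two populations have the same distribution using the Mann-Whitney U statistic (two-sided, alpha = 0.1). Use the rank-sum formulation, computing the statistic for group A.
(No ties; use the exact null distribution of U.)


Step 1: Combine and sort all 9 observations; assign midranks.
sorted (value, group): (9,X), (12,Y), (15,X), (21,Y), (23,X), (24,Y), (27,X), (30,X), (32,Y)
ranks: 9->1, 12->2, 15->3, 21->4, 23->5, 24->6, 27->7, 30->8, 32->9
Step 2: Rank sum for X: R1 = 1 + 3 + 5 + 7 + 8 = 24.
Step 3: U_X = R1 - n1(n1+1)/2 = 24 - 5*6/2 = 24 - 15 = 9.
       U_Y = n1*n2 - U_X = 20 - 9 = 11.
Step 4: No ties, so the exact null distribution of U (based on enumerating the C(9,5) = 126 equally likely rank assignments) gives the two-sided p-value.
Step 5: p-value = 0.904762; compare to alpha = 0.1. fail to reject H0.

U_X = 9, p = 0.904762, fail to reject H0 at alpha = 0.1.


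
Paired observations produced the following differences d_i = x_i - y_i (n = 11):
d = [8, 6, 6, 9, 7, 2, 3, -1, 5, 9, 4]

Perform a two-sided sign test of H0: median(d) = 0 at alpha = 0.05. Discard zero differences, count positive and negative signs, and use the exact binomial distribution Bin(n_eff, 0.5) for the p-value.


Step 1: Discard zero differences. Original n = 11; n_eff = number of nonzero differences = 11.
Nonzero differences (with sign): +8, +6, +6, +9, +7, +2, +3, -1, +5, +9, +4
Step 2: Count signs: positive = 10, negative = 1.
Step 3: Under H0: P(positive) = 0.5, so the number of positives S ~ Bin(11, 0.5).
Step 4: Two-sided exact p-value = sum of Bin(11,0.5) probabilities at or below the observed probability = 0.011719.
Step 5: alpha = 0.05. reject H0.

n_eff = 11, pos = 10, neg = 1, p = 0.011719, reject H0.


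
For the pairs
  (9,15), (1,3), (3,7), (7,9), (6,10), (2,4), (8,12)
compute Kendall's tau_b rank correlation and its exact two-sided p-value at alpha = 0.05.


Step 1: Enumerate the 21 unordered pairs (i,j) with i<j and classify each by sign(x_j-x_i) * sign(y_j-y_i).
  (1,2):dx=-8,dy=-12->C; (1,3):dx=-6,dy=-8->C; (1,4):dx=-2,dy=-6->C; (1,5):dx=-3,dy=-5->C
  (1,6):dx=-7,dy=-11->C; (1,7):dx=-1,dy=-3->C; (2,3):dx=+2,dy=+4->C; (2,4):dx=+6,dy=+6->C
  (2,5):dx=+5,dy=+7->C; (2,6):dx=+1,dy=+1->C; (2,7):dx=+7,dy=+9->C; (3,4):dx=+4,dy=+2->C
  (3,5):dx=+3,dy=+3->C; (3,6):dx=-1,dy=-3->C; (3,7):dx=+5,dy=+5->C; (4,5):dx=-1,dy=+1->D
  (4,6):dx=-5,dy=-5->C; (4,7):dx=+1,dy=+3->C; (5,6):dx=-4,dy=-6->C; (5,7):dx=+2,dy=+2->C
  (6,7):dx=+6,dy=+8->C
Step 2: C = 20, D = 1, total pairs = 21.
Step 3: tau = (C - D)/(n(n-1)/2) = (20 - 1)/21 = 0.904762.
Step 4: Exact two-sided p-value (enumerate n! = 5040 permutations of y under H0): p = 0.002778.
Step 5: alpha = 0.05. reject H0.

tau_b = 0.9048 (C=20, D=1), p = 0.002778, reject H0.
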